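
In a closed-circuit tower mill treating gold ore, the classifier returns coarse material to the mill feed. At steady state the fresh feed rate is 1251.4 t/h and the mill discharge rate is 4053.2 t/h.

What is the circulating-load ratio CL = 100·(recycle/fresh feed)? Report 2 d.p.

M = F + R at steady state, so:
R = M − F = 4053.2 − 1251.4 = 2801.8 t/h
CL = 100·R/F = 100·2801.8/1251.4 = 223.89 %

CL = 223.89 %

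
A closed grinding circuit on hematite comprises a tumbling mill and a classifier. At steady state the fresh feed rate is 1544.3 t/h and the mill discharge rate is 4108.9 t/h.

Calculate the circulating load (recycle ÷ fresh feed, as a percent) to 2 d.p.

CL = 166.07 %

Steady state: M = F + R.
R = M − F = 4108.9 − 1544.3 = 2564.6 t/h
CL = 100·R/F = 100·2564.6/1544.3 = 166.07 %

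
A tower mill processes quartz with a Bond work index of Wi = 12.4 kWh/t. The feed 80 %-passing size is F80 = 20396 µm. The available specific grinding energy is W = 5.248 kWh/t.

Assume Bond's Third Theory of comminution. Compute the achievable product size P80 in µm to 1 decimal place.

W = 10 Wi / √P80 − 10 Wi / √F80
P80^(−½) = W/(10 Wi) + F80^(−½)
  = 5.2480/(10·12.4) + 1/√20396 = 0.042323 + 0.007002 = 0.049325
P80 = (1/0.049325)² = 20.2738² = 411.03 µm

P80 = 411.0 µm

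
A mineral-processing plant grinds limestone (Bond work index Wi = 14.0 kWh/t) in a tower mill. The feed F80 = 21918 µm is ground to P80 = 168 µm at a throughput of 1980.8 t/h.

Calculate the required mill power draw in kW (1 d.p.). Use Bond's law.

W = 10 Wi / √P80 − 10 Wi / √F80
W = 10·14.0·(1/√168 − 1/√21918) = 10·14.0·(0.070397) = 9.8556 kWh/t
Power = W × throughput = 9.8556 kWh/t × 1980.8 t/h = 19522.0 kW

P = 19522.0 kW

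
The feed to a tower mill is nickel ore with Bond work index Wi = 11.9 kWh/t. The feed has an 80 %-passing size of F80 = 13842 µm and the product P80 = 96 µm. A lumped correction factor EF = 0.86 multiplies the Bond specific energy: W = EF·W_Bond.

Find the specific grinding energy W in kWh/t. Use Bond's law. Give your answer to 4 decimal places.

W = 9.5752 kWh/t

W = 10·Wi·[P80^(−½) − F80^(−½)]
1/√96 = 0.102062;  1/√13842 = 0.008500
W = 10·11.9·(0.102062 − 0.008500) = 11.1339 kWh/t
Apply correction: 11.1339 × 0.86 = 9.5752 kWh/t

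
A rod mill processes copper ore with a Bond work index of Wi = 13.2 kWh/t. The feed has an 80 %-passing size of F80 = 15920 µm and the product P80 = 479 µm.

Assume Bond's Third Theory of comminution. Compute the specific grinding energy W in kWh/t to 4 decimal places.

W = 4.9851 kWh/t

W = 10·Wi·(P80^(-½) − F80^(-½))
1/√479 = 0.045691;  1/√15920 = 0.007926
W = 10·13.2·(0.045691 − 0.007926) = 4.9851 kWh/t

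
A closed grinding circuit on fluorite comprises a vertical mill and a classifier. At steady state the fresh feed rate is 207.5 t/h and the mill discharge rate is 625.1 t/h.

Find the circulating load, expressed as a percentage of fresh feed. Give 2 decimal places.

M = F + R at steady state, so:
R = M − F = 625.1 − 207.5 = 417.6 t/h
CL = 100·R/F = 100·417.6/207.5 = 201.25 %

CL = 201.25 %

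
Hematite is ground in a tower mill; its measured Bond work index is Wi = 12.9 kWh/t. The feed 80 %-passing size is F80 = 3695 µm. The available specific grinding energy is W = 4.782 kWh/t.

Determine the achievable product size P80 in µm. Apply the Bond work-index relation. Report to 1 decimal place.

P80 = 349.1 µm

Bond: W = 10·Wi·(1/√P80 − 1/√F80)
P80^(−½) = W/(10 Wi) + F80^(−½)
  = 4.7820/(10·12.9) + 1/√3695 = 0.037070 + 0.016451 = 0.053521
P80 = (1/0.053521)² = 18.6843² = 349.10 µm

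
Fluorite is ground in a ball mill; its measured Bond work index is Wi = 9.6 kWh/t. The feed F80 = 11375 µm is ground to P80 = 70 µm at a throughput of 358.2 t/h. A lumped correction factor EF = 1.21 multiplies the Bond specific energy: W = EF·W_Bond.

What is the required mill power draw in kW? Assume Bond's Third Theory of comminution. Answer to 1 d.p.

W_Bond = 10·Wi·(1/√P₈₀ − 1/√F₈₀)
W = 10·9.6·(1/√70 − 1/√11375) = 10·9.6·(0.110147) = 10.5741 kWh/t
Corrected W = EF·W_Bond = 1.21·10.5741 = 12.7946 kWh/t
Mill draw = 12.7946 × 358.2 = 4583.0 kW

P = 4583.0 kW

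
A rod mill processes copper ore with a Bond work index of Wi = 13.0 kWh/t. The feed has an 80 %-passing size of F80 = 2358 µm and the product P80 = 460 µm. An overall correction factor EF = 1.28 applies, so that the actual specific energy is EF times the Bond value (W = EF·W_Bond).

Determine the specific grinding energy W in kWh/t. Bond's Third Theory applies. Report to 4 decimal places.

W = 4.3317 kWh/t

W = 10 Wi / √P80 − 10 Wi / √F80
1/√460 = 0.046625;  1/√2358 = 0.020593
W = 10·13.0·(0.046625 − 0.020593) = 3.3841 kWh/t
Apply correction: 3.3841 × 1.28 = 4.3317 kWh/t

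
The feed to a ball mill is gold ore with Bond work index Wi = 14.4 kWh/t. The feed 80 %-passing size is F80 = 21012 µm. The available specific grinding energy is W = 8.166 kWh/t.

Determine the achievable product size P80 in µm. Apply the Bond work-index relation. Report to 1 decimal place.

W = 10·Wi·(P80^(-½) − F80^(-½))
P80^(−½) = W/(10 Wi) + F80^(−½)
  = 8.1660/(10·14.4) + 1/√21012 = 0.056708 + 0.006899 = 0.063607
P80 = (1/0.063607)² = 15.7215² = 247.17 µm

P80 = 247.2 µm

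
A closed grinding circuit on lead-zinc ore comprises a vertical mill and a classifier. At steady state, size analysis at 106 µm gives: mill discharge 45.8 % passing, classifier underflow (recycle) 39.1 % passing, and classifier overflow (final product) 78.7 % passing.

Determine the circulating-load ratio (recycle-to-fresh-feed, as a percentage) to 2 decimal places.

Two-product formula at 106 µm:
Fd + Rd = Ru + Fo ⇒ R/F = (o−d)/(d−u)
r = (78.7 − 45.8)/(45.8 − 39.1) = 32.9/6.7 = 4.9104
CL = 100·r = 491.04 %

CL = 491.04 %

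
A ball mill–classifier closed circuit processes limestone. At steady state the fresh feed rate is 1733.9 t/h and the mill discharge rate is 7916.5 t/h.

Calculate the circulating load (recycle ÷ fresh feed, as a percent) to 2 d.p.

M = F + R at steady state, so:
R = M − F = 7916.5 − 1733.9 = 6182.6 t/h
CL = 100·R/F = 100·6182.6/1733.9 = 356.57 %

CL = 356.57 %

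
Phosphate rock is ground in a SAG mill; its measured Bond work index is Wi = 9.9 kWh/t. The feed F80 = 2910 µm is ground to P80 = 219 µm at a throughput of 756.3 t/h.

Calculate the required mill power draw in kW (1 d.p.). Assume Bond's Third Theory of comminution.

P = 3671.5 kW

W = 10 Wi (1/√P80 − 1/√F80)  [Bond]
W = 10·9.9·(1/√219 − 1/√2910) = 10·9.9·(0.049036) = 4.8546 kWh/t
Mill draw = 4.8546 × 756.3 = 3671.5 kW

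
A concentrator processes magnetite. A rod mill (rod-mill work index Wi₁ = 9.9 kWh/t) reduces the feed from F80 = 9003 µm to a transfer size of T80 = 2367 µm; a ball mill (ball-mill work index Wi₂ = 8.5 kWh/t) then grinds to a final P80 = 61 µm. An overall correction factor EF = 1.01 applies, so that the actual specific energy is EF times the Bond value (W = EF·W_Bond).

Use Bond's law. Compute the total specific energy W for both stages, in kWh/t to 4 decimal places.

W = 10.2288 kWh/t

W = 10·Wi·[P80^(−½) − F80^(−½)]
Stage 1 (9003→2367 µm, Wi₁=9.9): W₁ = 10·9.9·(0.020554 − 0.010539) = 0.9915 kWh/t
Stage 2 (2367→61 µm, Wi₂=8.5): W₂ = 10·8.5·(0.128037 − 0.020554) = 9.1360 kWh/t
W = W₁ + W₂ = 0.9915 + 9.1360 = 10.1275 kWh/t
Apply correction: 10.1275 × 1.01 = 10.2288 kWh/t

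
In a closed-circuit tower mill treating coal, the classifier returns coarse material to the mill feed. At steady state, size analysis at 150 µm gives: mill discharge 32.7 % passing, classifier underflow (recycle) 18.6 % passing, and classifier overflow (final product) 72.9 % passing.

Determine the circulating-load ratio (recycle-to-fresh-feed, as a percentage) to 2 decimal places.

CL = 285.11 %

Let r = R/F. Size balance at 150 µm:
r = (o − d)/(d − u)
r = (72.9 − 32.7)/(32.7 − 18.6) = 40.2/14.1 = 2.8511
CL = 100·r = 285.11 %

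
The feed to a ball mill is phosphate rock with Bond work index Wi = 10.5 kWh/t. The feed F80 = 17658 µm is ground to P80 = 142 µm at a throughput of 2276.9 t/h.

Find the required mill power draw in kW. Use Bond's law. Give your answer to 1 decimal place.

Bond: W = 10·Wi·(1/√P80 − 1/√F80)
W = 10·10.5·(1/√142 − 1/√17658) = 10·10.5·(0.076393) = 8.0212 kWh/t
P = W·T = 8.0212·2276.9 = 18263.6 kW

P = 18263.6 kW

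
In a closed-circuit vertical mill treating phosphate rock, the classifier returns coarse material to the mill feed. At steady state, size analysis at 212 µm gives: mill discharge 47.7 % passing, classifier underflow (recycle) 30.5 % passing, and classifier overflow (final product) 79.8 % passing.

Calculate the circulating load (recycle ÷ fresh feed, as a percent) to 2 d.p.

CL = 186.63 %

Classifier node, passing 212 µm:
d + r·d = r·u + o → r(d−u) = o−d
r = (79.8 − 47.7)/(47.7 − 30.5) = 32.1/17.2 = 1.8663
CL = 100·r = 186.63 %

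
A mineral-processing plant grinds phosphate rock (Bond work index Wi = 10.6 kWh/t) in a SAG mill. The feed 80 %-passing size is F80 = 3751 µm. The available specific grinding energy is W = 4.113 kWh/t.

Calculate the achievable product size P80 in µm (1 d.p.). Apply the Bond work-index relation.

W = 10·Wi·[P80^(−½) − F80^(−½)]
1/√P80 = 1/√F80 + W/(10·Wi)
  = 4.1130/(10·10.6) + 1/√3751 = 0.038802 + 0.016328 = 0.055130
P80 = (1/0.055130)² = 18.1391² = 329.03 µm

P80 = 329.0 µm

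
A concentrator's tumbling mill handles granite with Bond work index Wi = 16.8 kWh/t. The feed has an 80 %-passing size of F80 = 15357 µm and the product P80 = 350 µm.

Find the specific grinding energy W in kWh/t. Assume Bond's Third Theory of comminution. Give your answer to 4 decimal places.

W = 10·Wi·[P80^(−½) − F80^(−½)]
1/√350 = 0.053452;  1/√15357 = 0.008070
W = 10·16.8·(0.053452 − 0.008070) = 7.6243 kWh/t

W = 7.6243 kWh/t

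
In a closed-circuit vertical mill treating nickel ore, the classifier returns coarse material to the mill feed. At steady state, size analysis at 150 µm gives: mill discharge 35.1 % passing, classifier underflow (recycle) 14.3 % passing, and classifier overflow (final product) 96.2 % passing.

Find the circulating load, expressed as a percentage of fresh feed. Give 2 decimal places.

Classifier node, passing 150 µm:
(1+r)·d = r·u + o ⇒ r = (o−d)/(d−u)
r = (96.2 − 35.1)/(35.1 − 14.3) = 61.1/20.8 = 2.9375
CL = 100·r = 293.75 %

CL = 293.75 %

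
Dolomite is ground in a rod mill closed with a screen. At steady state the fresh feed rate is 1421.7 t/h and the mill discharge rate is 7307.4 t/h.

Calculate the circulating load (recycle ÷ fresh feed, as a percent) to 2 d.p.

CL = 413.99 %

Discharge = new feed + return, hence
R = M − F = 7307.4 − 1421.7 = 5885.7 t/h
CL = 100·R/F = 100·5885.7/1421.7 = 413.99 %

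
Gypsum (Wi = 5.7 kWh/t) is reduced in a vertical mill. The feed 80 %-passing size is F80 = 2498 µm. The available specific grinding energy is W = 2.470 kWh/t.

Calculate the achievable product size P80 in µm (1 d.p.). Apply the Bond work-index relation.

W = 10 Wi (P80^-0.5 − F80^-0.5)
P80^-0.5 = F80^-0.5 + W/(10 Wi)
  = 2.4700/(10·5.7) + 1/√2498 = 0.043333 + 0.020008 = 0.063341
P80 = (1/0.063341)² = 15.7875² = 249.24 µm

P80 = 249.2 µm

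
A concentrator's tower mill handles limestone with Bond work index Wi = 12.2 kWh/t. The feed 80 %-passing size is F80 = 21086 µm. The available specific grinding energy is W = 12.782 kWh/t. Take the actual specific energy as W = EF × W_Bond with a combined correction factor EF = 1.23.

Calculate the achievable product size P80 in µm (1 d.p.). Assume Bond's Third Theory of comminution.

P80 = 118.0 µm

W_Bond = 10·Wi·(1/√P₈₀ − 1/√F₈₀)
W_Bond = W / EF = 12.782 / 1.23 = 10.3919 kWh/t
⇒ 1/√P80 = W_Bond/(10 Wi) + 1/√F80
  = 10.3919/(10·12.2) + 1/√21086 = 0.085179 + 0.006887 = 0.092066
P80 = (1/0.092066)² = 10.8618² = 117.98 µm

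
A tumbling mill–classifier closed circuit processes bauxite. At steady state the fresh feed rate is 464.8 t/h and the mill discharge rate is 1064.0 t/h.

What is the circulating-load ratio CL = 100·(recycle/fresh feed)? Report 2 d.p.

CL = 128.92 %

Steady state: M = F + R.
R = M − F = 1064.0 − 464.8 = 599.2 t/h
CL = 100·R/F = 100·599.2/464.8 = 128.92 %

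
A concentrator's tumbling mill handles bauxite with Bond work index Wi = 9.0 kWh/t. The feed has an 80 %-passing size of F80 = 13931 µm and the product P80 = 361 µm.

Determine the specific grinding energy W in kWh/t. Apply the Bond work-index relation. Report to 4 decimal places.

W = 3.9743 kWh/t

W_Bond = 10·Wi·(1/√P₈₀ − 1/√F₈₀)
1/√361 = 0.052632;  1/√13931 = 0.008472
W = 10·9.0·(0.052632 − 0.008472) = 3.9743 kWh/t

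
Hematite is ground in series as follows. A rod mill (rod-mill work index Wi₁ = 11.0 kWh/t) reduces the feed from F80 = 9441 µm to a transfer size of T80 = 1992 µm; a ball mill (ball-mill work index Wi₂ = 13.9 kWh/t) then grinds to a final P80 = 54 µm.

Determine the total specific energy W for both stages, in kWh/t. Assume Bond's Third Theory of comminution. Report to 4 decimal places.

Bond: W = 10·Wi·(1/√P80 − 1/√F80)
Stage 1 (9441→1992 µm, Wi₁=11.0): W₁ = 10·11.0·(0.022406 − 0.010292) = 1.3325 kWh/t
Stage 2 (1992→54 µm, Wi₂=13.9): W₂ = 10·13.9·(0.136083 − 0.022406) = 15.8011 kWh/t
W = W₁ + W₂ = 1.3325 + 15.8011 = 17.1336 kWh/t

W = 17.1336 kWh/t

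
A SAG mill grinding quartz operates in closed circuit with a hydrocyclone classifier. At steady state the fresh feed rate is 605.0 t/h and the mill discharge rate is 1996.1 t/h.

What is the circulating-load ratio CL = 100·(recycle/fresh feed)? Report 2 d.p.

CL = 229.93 %

Discharge = new feed + return, hence
R = M − F = 1996.1 − 605.0 = 1391.1 t/h
CL = 100·R/F = 100·1391.1/605.0 = 229.93 %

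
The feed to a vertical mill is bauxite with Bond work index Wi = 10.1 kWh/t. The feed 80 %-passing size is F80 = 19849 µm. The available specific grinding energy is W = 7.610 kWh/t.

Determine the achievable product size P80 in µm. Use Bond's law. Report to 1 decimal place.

W = 10·Wi·(P80^(-½) − F80^(-½))
⇒ 1/√P80 = W/(10 Wi) + 1/√F80
  = 7.6100/(10·10.1) + 1/√19849 = 0.075347 + 0.007098 = 0.082444
P80 = (1/0.082444)² = 12.1294² = 147.12 µm

P80 = 147.1 µm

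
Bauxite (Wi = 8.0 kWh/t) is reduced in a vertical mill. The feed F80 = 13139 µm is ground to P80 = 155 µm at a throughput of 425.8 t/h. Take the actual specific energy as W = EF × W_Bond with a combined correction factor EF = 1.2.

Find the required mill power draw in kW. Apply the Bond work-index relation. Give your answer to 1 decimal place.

P = 2926.7 kW

Bond:  W = 10 Wi (1/√P − 1/√F)
W = 10·8.0·(1/√155 − 1/√13139) = 10·8.0·(0.071598) = 5.7278 kWh/t
Apply correction: 5.7278 × 1.2 = 6.8734 kWh/t
Power = W × throughput = 6.8734 kWh/t × 425.8 t/h = 2926.7 kW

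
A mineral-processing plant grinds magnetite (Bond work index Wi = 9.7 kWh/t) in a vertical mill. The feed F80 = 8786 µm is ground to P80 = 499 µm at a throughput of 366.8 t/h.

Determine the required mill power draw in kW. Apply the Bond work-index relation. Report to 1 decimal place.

W = 10 Wi (P80^-0.5 − F80^-0.5)
W = 10·9.7·(1/√499 − 1/√8786) = 10·9.7·(0.034098) = 3.3075 kWh/t
P_mill = W·ṁ = 3.3075·366.8 = 1213.2 kW

P = 1213.2 kW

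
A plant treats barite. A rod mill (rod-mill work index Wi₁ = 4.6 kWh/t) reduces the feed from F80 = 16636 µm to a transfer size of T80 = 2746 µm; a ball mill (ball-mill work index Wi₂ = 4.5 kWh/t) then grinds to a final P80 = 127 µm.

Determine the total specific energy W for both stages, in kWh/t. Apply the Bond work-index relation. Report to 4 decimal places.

W = 3.6555 kWh/t

W_Bond = 10·Wi·(1/√P₈₀ − 1/√F₈₀)
Stage 1 (16636→2746 µm, Wi₁=4.6): W₁ = 10·4.6·(0.019083 − 0.007753) = 0.5212 kWh/t
Stage 2 (2746→127 µm, Wi₂=4.5): W₂ = 10·4.5·(0.088736 − 0.019083) = 3.1344 kWh/t
W = W₁ + W₂ = 0.5212 + 3.1344 = 3.6555 kWh/t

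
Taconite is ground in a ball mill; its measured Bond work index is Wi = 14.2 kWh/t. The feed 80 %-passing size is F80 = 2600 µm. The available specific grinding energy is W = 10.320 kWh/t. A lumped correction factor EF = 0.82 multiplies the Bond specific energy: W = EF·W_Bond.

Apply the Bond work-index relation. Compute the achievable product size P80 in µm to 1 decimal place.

W = 10 Wi (P80^-0.5 − F80^-0.5)
W_Bond = W / EF = 10.320 / 0.82 = 12.5854 kWh/t
P80^(−½) = W_Bond/(10 Wi) + F80^(−½)
  = 12.5854/(10·14.2) + 1/√2600 = 0.088629 + 0.019612 = 0.108241
P80 = (1/0.108241)² = 9.2386² = 85.35 µm

P80 = 85.4 µm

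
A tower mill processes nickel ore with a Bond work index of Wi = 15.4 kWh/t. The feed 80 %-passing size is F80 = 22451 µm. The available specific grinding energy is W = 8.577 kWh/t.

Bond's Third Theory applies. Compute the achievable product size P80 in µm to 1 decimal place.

Bond: W = 10·Wi·(1/√P80 − 1/√F80)
1/√P80 = 1/√F80 + W/(10·Wi)
  = 8.5770/(10·15.4) + 1/√22451 = 0.055695 + 0.006674 = 0.062369
P80 = (1/0.062369)² = 16.0337² = 257.08 µm

P80 = 257.1 µm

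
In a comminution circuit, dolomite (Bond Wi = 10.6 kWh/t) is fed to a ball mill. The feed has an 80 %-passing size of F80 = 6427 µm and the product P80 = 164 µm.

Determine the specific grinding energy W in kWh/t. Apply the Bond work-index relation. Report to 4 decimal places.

W = 6.9550 kWh/t

W = 10 Wi / √P80 − 10 Wi / √F80
1/√164 = 0.078087;  1/√6427 = 0.012474
W = 10·10.6·(0.078087 − 0.012474) = 6.9550 kWh/t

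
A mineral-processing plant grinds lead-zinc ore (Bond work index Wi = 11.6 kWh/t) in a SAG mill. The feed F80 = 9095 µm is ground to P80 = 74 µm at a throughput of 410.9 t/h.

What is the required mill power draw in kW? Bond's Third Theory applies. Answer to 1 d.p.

Bond: W = 10·Wi·(1/√P80 − 1/√F80)
W = 10·11.6·(1/√74 − 1/√9095) = 10·11.6·(0.105762) = 12.2684 kWh/t
P = W·T = 12.2684·410.9 = 5041.1 kW

P = 5041.1 kW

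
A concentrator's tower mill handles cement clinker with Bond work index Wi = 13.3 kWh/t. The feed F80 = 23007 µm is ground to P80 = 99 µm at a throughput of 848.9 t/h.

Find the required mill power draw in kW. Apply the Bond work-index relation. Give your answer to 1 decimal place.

P = 10602.9 kW

W = 10·Wi·(P80^(-½) − F80^(-½))
W = 10·13.3·(1/√99 − 1/√23007) = 10·13.3·(0.093911) = 12.4902 kWh/t
P_mill = W·ṁ = 12.4902·848.9 = 10602.9 kW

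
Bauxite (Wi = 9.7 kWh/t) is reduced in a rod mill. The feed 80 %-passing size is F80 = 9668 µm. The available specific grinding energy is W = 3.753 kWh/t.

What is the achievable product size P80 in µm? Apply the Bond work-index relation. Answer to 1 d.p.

Bond:  W = 10 Wi (1/√P − 1/√F)
⇒ 1/√P80 = W/(10 Wi) + 1/√F80
  = 3.7530/(10·9.7) + 1/√9668 = 0.038691 + 0.010170 = 0.048861
P80 = (1/0.048861)² = 20.4662² = 418.87 µm

P80 = 418.9 µm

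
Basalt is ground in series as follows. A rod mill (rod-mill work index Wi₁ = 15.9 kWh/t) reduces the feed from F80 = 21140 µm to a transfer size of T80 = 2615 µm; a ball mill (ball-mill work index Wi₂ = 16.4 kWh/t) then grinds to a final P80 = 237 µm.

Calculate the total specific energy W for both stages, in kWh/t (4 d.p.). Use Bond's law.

W = 9.4616 kWh/t

W = 10 Wi (P80^-0.5 − F80^-0.5)
Stage 1 (21140→2615 µm, Wi₁=15.9): W₁ = 10·15.9·(0.019555 − 0.006878) = 2.0157 kWh/t
Stage 2 (2615→237 µm, Wi₂=16.4): W₂ = 10·16.4·(0.064957 − 0.019555) = 7.4459 kWh/t
W = W₁ + W₂ = 2.0157 + 7.4459 = 9.4616 kWh/t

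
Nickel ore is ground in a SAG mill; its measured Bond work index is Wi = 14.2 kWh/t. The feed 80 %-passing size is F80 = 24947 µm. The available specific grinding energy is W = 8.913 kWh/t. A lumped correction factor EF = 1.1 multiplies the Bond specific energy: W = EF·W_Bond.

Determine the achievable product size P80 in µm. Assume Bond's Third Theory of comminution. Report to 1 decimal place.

W = 10 Wi (P80^-0.5 − F80^-0.5)
W_Bond = W / EF = 8.913 / 1.1 = 8.1027 kWh/t
⇒ 1/√P80 = W_Bond/(10·Wi) + 1/√F80
  = 8.1027/(10·14.2) + 1/√24947 = 0.057061 + 0.006331 = 0.063393
P80 = (1/0.063393)² = 15.7747² = 248.84 µm

P80 = 248.8 µm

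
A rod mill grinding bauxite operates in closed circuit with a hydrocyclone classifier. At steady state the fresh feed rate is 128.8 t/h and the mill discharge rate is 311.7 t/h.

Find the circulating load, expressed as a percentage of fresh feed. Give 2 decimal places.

CL = 142.00 %

M = F + R at steady state, so:
R = M − F = 311.7 − 128.8 = 182.9 t/h
CL = 100·R/F = 100·182.9/128.8 = 142.00 %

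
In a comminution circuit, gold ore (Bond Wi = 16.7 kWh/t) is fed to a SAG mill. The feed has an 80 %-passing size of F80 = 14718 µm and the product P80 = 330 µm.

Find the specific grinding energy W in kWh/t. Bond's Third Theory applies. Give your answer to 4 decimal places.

W = 10 Wi (1/√P80 − 1/√F80)  [Bond]
1/√330 = 0.055048;  1/√14718 = 0.008243
W = 10·16.7·(0.055048 − 0.008243) = 7.8165 kWh/t

W = 7.8165 kWh/t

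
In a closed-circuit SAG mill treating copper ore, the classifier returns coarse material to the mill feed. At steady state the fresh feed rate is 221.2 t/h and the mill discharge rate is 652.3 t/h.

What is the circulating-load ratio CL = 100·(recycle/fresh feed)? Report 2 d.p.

CL = 194.89 %

Discharge = new feed + return, hence
R = M − F = 652.3 − 221.2 = 431.1 t/h
CL = 100·R/F = 100·431.1/221.2 = 194.89 %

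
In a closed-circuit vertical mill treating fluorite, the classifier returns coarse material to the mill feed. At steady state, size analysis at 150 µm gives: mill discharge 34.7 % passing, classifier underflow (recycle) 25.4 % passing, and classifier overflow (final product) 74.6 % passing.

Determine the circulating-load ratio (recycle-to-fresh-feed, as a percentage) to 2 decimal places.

Let r = R/F. Size balance at 150 µm:
r = (o − d)/(d − u)
r = (74.6 − 34.7)/(34.7 − 25.4) = 39.9/9.3 = 4.2903
CL = 100·r = 429.03 %

CL = 429.03 %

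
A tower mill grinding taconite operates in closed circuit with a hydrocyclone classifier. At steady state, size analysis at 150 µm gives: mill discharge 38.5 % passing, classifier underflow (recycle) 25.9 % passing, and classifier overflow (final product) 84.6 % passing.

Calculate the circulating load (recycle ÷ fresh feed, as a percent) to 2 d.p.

Classifier node, passing 150 µm:
(1+r)·d = r·u + o ⇒ r = (o−d)/(d−u)
r = (84.6 − 38.5)/(38.5 − 25.9) = 46.1/12.6 = 3.6587
CL = 100·r = 365.87 %

CL = 365.87 %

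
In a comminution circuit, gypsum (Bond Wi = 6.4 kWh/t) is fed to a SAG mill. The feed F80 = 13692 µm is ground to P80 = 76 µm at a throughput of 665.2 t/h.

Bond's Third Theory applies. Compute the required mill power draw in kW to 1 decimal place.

P = 4519.6 kW

W_Bond = 10·Wi·(1/√P₈₀ − 1/√F₈₀)
W = 10·6.4·(1/√76 − 1/√13692) = 10·6.4·(0.106162) = 6.7944 kWh/t
Mill draw = 6.7944 × 665.2 = 4519.6 kW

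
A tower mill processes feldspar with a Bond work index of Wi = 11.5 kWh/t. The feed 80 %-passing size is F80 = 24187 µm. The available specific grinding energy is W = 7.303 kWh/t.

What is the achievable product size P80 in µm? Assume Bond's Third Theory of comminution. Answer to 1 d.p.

Bond:  W = 10 Wi (1/√P − 1/√F)
⇒ 1/√P80 = W/(10 Wi) + 1/√F80
  = 7.3030/(10·11.5) + 1/√24187 = 0.063504 + 0.006430 = 0.069934
P80 = (1/0.069934)² = 14.2991² = 204.47 µm

P80 = 204.5 µm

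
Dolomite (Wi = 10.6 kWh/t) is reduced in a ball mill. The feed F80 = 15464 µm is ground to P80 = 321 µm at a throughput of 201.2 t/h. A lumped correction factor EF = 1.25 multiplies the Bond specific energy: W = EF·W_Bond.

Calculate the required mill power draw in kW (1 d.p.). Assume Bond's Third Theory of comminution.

W = 10 Wi (P80^-0.5 − F80^-0.5)
W = 10·10.6·(1/√321 − 1/√15464) = 10·10.6·(0.047773) = 5.0639 kWh/t
Apply correction: 5.0639 × 1.25 = 6.3299 kWh/t
P = W·T = 6.3299·201.2 = 1273.6 kW

P = 1273.6 kW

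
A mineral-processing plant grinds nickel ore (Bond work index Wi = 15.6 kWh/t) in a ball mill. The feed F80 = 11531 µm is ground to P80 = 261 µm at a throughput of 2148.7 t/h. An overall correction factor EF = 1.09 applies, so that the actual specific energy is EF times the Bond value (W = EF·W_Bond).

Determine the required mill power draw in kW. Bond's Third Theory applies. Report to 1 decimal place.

W = 10 Wi (1/√P80 − 1/√F80)  [Bond]
W = 10·15.6·(1/√261 − 1/√11531) = 10·15.6·(0.052586) = 8.2034 kWh/t
With EF = 1.09: W = 8.2034·1.09 = 8.9417 kWh/t
P_mill = W·ṁ = 8.9417·2148.7 = 19213.1 kW

P = 19213.1 kW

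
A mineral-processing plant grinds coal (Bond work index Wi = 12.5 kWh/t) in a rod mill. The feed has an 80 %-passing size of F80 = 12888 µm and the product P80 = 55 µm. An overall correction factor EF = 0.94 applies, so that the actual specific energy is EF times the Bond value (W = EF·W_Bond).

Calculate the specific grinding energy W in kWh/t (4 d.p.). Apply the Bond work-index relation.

Bond: W = 10·Wi·(1/√P80 − 1/√F80)
1/√55 = 0.134840;  1/√12888 = 0.008809
W = 10·12.5·(0.134840 − 0.008809) = 15.7539 kWh/t
With EF = 0.94: W = 15.7539·0.94 = 14.8087 kWh/t

W = 14.8087 kWh/t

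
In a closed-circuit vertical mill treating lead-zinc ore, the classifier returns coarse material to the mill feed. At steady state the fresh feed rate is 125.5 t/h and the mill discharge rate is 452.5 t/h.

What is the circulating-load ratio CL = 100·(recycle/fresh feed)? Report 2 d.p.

M = F + R at steady state, so:
R = M − F = 452.5 − 125.5 = 327.0 t/h
CL = 100·R/F = 100·327.0/125.5 = 260.56 %

CL = 260.56 %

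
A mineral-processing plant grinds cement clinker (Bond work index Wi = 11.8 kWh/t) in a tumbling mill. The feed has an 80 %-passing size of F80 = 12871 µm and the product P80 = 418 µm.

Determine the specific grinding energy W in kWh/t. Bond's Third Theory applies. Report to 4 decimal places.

W = 4.7315 kWh/t

W_Bond = 10·Wi·(1/√P₈₀ − 1/√F₈₀)
1/√418 = 0.048912;  1/√12871 = 0.008814
W = 10·11.8·(0.048912 − 0.008814) = 4.7315 kWh/t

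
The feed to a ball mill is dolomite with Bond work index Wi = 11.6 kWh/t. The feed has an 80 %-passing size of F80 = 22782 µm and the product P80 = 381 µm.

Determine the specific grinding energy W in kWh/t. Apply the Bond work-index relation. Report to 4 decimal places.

W = 10 Wi / √P80 − 10 Wi / √F80
1/√381 = 0.051232;  1/√22782 = 0.006625
W = 10·11.6·(0.051232 − 0.006625) = 5.1743 kWh/t

W = 5.1743 kWh/t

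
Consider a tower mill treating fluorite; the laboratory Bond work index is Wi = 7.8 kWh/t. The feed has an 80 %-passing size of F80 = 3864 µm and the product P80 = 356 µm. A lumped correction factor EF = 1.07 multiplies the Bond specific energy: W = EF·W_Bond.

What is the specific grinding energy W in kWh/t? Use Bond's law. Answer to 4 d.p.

W = 10·Wi·[P80^(−½) − F80^(−½)]
1/√356 = 0.053000;  1/√3864 = 0.016087
W = 10·7.8·(0.053000 − 0.016087) = 2.8792 kWh/t
With EF = 1.07: W = 2.8792·1.07 = 3.0807 kWh/t

W = 3.0807 kWh/t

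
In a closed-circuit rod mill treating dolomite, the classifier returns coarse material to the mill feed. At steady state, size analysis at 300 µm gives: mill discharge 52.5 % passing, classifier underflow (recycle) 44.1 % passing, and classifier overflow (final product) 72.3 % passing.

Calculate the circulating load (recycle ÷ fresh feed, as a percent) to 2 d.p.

CL = 235.71 %

Classifier node, passing 300 µm:
d + r·d = r·u + o → r(d−u) = o−d
r = (72.3 − 52.5)/(52.5 − 44.1) = 19.8/8.4 = 2.3571
CL = 100·r = 235.71 %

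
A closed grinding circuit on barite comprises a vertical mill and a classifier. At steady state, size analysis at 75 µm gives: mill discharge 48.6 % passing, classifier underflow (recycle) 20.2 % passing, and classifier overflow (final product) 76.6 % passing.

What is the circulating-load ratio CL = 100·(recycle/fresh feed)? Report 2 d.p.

CL = 98.59 %

Balance %-passing 75 µm (r = R/F):
r = (o − d)/(d − u)
r = (76.6 − 48.6)/(48.6 − 20.2) = 28.0/28.4 = 0.9859
CL = 100·r = 98.59 %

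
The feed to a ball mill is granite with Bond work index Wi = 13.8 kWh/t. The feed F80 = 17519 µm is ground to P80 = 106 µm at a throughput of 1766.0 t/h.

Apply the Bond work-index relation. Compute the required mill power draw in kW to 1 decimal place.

P = 21829.8 kW

Bond:  W = 10 Wi (1/√P − 1/√F)
W = 10·13.8·(1/√106 − 1/√17519) = 10·13.8·(0.089573) = 12.3611 kWh/t
P_mill = W·ṁ = 12.3611·1766.0 = 21829.8 kW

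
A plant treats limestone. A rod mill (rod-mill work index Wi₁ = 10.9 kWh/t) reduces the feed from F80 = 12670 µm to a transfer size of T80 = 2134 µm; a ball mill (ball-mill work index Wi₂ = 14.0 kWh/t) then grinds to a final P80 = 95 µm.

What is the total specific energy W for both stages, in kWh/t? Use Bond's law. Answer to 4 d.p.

W = 12.7243 kWh/t

W_Bond = 10·Wi·(1/√P₈₀ − 1/√F₈₀)
Stage 1 (12670→2134 µm, Wi₁=10.9): W₁ = 10·10.9·(0.021647 − 0.008884) = 1.3912 kWh/t
Stage 2 (2134→95 µm, Wi₂=14.0): W₂ = 10·14.0·(0.102598 − 0.021647) = 11.3331 kWh/t
W = W₁ + W₂ = 1.3912 + 11.3331 = 12.7243 kWh/t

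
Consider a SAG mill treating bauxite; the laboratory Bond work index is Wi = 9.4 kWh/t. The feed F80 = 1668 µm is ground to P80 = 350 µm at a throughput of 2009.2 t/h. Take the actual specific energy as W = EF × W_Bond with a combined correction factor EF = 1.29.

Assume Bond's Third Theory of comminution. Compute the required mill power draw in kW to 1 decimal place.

W = 10 Wi (P80^-0.5 − F80^-0.5)
W = 10·9.4·(1/√350 − 1/√1668) = 10·9.4·(0.028967) = 2.7229 kWh/t
W_actual = 1.29 × 2.7229 = 3.5126 kWh/t
P = W·T = 3.5126·2009.2 = 7057.4 kW

P = 7057.4 kW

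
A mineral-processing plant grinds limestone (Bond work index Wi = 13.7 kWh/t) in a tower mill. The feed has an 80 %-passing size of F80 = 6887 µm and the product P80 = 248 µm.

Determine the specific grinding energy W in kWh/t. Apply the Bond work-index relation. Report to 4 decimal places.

W = 10 Wi (1/√P80 − 1/√F80)  [Bond]
1/√248 = 0.063500;  1/√6887 = 0.012050
W = 10·13.7·(0.063500 − 0.012050) = 7.0487 kWh/t

W = 7.0487 kWh/t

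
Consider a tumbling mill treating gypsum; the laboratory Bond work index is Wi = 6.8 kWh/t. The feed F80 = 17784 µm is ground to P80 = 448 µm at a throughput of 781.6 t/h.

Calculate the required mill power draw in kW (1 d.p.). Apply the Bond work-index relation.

P = 2112.5 kW

W = 10·Wi·(P80^(-½) − F80^(-½))
W = 10·6.8·(1/√448 − 1/√17784) = 10·6.8·(0.039747) = 2.7028 kWh/t
P = W·T = 2.7028·781.6 = 2112.5 kW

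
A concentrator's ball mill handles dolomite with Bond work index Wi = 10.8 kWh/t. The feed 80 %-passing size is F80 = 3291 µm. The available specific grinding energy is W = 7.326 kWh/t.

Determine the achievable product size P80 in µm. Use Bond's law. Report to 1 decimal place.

W = 10 Wi (1/√P80 − 1/√F80)  [Bond]
1/√P80 = 1/√F80 + W/(10·Wi)
  = 7.3260/(10·10.8) + 1/√3291 = 0.067833 + 0.017432 = 0.085265
P80 = (1/0.085265)² = 11.7282² = 137.55 µm

P80 = 137.5 µm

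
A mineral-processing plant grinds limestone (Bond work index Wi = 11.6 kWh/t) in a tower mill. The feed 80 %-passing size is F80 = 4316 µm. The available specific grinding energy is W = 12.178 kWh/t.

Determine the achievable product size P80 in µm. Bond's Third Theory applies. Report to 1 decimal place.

P80 = 69.2 µm

W = 10 Wi (1/√P80 − 1/√F80)  [Bond]
⇒ 1/√P80 = W/(10·Wi) + 1/√F80
  = 12.1780/(10·11.6) + 1/√4316 = 0.104983 + 0.015222 = 0.120204
P80 = (1/0.120204)² = 8.3192² = 69.21 µm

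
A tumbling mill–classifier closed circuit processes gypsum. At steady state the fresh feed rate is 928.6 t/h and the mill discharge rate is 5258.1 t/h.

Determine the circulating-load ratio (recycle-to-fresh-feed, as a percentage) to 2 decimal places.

M = F + R at steady state, so:
R = M − F = 5258.1 − 928.6 = 4329.5 t/h
CL = 100·R/F = 100·4329.5/928.6 = 466.24 %

CL = 466.24 %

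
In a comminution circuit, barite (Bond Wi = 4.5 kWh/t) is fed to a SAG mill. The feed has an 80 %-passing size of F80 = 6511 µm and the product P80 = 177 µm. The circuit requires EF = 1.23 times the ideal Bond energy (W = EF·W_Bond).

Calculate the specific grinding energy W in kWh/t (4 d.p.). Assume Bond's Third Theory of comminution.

W_Bond = 10·Wi·(1/√P₈₀ − 1/√F₈₀)
1/√177 = 0.075165;  1/√6511 = 0.012393
W = 10·4.5·(0.075165 − 0.012393) = 2.8247 kWh/t
With EF = 1.23: W = 2.8247·1.23 = 3.4744 kWh/t

W = 3.4744 kWh/t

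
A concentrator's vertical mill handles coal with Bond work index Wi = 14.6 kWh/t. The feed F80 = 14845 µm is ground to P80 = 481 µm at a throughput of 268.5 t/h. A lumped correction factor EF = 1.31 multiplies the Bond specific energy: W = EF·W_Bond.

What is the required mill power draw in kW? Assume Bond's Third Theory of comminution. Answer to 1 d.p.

P = 1920.0 kW

W = 10 Wi (1/√P80 − 1/√F80)  [Bond]
W = 10·14.6·(1/√481 − 1/√14845) = 10·14.6·(0.037389) = 5.4587 kWh/t
W_actual = 1.31 × 5.4587 = 7.1509 kWh/t
Mill draw = 7.1509 × 268.5 = 1920.0 kW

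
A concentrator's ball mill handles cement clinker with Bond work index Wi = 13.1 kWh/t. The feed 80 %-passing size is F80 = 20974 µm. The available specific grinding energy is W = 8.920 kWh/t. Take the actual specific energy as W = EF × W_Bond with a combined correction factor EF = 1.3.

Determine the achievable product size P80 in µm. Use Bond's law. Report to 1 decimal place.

W = 10·Wi·(P80^(-½) − F80^(-½))
W_Bond = W / EF = 8.920 / 1.3 = 6.8615 kWh/t
⇒ 1/√P80 = W_Bond/(10·Wi) + 1/√F80
  = 6.8615/(10·13.1) + 1/√20974 = 0.052378 + 0.006905 = 0.059283
P80 = (1/0.059283)² = 16.8682² = 284.54 µm

P80 = 284.5 µm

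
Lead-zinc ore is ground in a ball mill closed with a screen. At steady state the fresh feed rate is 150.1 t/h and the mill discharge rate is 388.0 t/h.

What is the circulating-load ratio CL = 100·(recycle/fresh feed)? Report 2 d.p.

CL = 158.49 %

Mill node: discharge = fresh + recycle.
R = M − F = 388.0 − 150.1 = 237.9 t/h
CL = 100·R/F = 100·237.9/150.1 = 158.49 %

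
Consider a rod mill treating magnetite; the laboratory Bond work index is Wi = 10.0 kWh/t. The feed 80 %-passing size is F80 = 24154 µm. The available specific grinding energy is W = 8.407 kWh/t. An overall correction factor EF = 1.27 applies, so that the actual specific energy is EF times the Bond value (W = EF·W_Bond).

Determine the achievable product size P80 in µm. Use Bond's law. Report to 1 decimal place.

Bond: W = 10·Wi·(1/√P80 − 1/√F80)
W_Bond = W / EF = 8.407 / 1.27 = 6.6197 kWh/t
⇒ 1/√P80 = W_Bond/(10·Wi) + 1/√F80
  = 6.6197/(10·10.0) + 1/√24154 = 0.066197 + 0.006434 = 0.072631
P80 = (1/0.072631)² = 13.7682² = 189.56 µm

P80 = 189.6 µm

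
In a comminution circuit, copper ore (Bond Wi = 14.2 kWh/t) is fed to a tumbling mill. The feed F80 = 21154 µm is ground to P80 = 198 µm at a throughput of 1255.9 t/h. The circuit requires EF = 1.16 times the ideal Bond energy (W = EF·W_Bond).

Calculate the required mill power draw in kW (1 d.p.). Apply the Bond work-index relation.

W = 10 Wi (1/√P80 − 1/√F80)  [Bond]
W = 10·14.2·(1/√198 − 1/√21154) = 10·14.2·(0.064191) = 9.1152 kWh/t
W_actual = 1.16 × 9.1152 = 10.5736 kWh/t
P = W·T = 10.5736·1255.9 = 13279.4 kW

P = 13279.4 kW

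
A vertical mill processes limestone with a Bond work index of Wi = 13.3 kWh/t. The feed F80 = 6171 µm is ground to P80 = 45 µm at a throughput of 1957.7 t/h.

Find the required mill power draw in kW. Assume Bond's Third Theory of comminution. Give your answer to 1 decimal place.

P = 35499.8 kW

W = 10·Wi·[P80^(−½) − F80^(−½)]
W = 10·13.3·(1/√45 − 1/√6171) = 10·13.3·(0.136341) = 18.1334 kWh/t
P_mill = W·ṁ = 18.1334·1957.7 = 35499.8 kW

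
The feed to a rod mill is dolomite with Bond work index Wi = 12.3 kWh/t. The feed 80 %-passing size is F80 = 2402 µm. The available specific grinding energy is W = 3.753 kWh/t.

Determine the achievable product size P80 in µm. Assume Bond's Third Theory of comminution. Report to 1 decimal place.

W = 10·Wi·(P80^(-½) − F80^(-½))
P80^(−½) = W/(10 Wi) + F80^(−½)
  = 3.7530/(10·12.3) + 1/√2402 = 0.030512 + 0.020404 = 0.050916
P80 = (1/0.050916)² = 19.6401² = 385.74 µm

P80 = 385.7 µm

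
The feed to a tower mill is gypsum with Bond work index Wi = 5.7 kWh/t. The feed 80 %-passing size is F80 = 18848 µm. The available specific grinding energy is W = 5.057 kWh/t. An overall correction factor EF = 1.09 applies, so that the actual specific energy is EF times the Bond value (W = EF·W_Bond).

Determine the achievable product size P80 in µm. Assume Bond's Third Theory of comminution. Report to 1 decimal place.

W = 10 Wi (P80^-0.5 − F80^-0.5)
W_Bond = W / EF = 5.057 / 1.09 = 4.6394 kWh/t
P80^(−½) = W_Bond/(10 Wi) + F80^(−½)
  = 4.6394/(10·5.7) + 1/√18848 = 0.081394 + 0.007284 = 0.088678
P80 = (1/0.088678)² = 11.2768² = 127.17 µm

P80 = 127.2 µm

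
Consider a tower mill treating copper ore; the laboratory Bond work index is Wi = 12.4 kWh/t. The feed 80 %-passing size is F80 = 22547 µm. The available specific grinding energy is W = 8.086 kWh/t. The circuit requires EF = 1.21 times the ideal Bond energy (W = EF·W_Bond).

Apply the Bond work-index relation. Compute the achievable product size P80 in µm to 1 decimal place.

P80 = 272.7 µm

W = 10 Wi (1/√P80 − 1/√F80)  [Bond]
W_Bond = W / EF = 8.086 / 1.21 = 6.6826 kWh/t
⇒ 1/√P80 = W_Bond/(10·Wi) + 1/√F80
  = 6.6826/(10·12.4) + 1/√22547 = 0.053892 + 0.006660 = 0.060552
P80 = (1/0.060552)² = 16.5147² = 272.74 µm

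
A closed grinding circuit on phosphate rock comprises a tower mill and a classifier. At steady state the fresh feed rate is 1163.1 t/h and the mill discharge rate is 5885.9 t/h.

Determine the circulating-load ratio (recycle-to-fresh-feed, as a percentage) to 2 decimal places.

M = F + R at steady state, so:
R = M − F = 5885.9 − 1163.1 = 4722.8 t/h
CL = 100·R/F = 100·4722.8/1163.1 = 406.05 %

CL = 406.05 %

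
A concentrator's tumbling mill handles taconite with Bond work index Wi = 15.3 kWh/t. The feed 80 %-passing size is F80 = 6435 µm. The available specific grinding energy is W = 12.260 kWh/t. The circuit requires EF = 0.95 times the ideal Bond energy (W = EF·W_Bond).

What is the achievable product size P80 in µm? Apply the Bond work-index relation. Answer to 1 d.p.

Bond: W = 10·Wi·(1/√P80 − 1/√F80)
W_Bond = W / EF = 12.260 / 0.95 = 12.9053 kWh/t
⇒ 1/√P80 = W_Bond/(10·Wi) + 1/√F80
  = 12.9053/(10·15.3) + 1/√6435 = 0.084348 + 0.012466 = 0.096814
P80 = (1/0.096814)² = 10.3291² = 106.69 µm

P80 = 106.7 µm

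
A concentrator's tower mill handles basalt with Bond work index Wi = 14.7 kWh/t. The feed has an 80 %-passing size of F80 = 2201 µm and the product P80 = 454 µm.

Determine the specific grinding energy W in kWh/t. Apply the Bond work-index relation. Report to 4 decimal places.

W = 3.7657 kWh/t

W = 10·Wi·(P80^(-½) − F80^(-½))
1/√454 = 0.046932;  1/√2201 = 0.021315
W = 10·14.7·(0.046932 − 0.021315) = 3.7657 kWh/t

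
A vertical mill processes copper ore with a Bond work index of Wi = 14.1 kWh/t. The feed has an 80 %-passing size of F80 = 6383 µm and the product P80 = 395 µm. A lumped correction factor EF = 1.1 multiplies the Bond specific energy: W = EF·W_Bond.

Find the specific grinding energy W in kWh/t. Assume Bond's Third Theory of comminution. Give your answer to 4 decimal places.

W = 5.8626 kWh/t

Bond:  W = 10 Wi (1/√P − 1/√F)
1/√395 = 0.050315;  1/√6383 = 0.012517
W = 10·14.1·(0.050315 − 0.012517) = 5.3296 kWh/t
W_actual = 1.1 × 5.3296 = 5.8626 kWh/t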